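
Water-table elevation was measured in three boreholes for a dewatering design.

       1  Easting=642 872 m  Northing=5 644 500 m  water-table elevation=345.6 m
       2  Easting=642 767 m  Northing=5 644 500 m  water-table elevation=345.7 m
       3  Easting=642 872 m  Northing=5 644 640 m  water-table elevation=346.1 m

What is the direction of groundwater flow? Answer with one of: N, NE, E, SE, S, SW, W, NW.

∂h/∂x = (345.7 − 345.6) / (642767 − 642872) = -0.0009524
∂h/∂y = (346.1 − 345.6) / (5644640 − 5644500) = +0.003571
Flow = −∇h = (+0.0009524 east, -0.003571 north), which points south.

S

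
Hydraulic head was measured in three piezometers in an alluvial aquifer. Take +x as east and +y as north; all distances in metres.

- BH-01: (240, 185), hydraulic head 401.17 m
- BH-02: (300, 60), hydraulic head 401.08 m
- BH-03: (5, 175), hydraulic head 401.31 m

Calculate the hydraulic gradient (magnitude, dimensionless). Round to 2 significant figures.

Three-point gradient (reference BH-01): Δ to BH-02 = (60, -125, -0.09), Δ to BH-03 = (-235, -10, +0.14).
∂h/∂x = -0.0006138, ∂h/∂y = +0.0004254 (det = -29975).
|∇h| = √(-0.0006138² + 0.0004254²) = 0.0007468

0.00075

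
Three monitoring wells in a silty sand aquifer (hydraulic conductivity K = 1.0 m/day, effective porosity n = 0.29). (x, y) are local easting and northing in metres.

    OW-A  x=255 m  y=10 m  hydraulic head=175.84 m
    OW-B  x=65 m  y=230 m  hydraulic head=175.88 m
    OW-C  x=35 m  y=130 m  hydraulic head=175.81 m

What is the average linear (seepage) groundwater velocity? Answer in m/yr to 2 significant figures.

0.91 m/yr

Differences from OW-A: to OW-B (Δx, Δy, Δh) = (-190, 220, +0.04); to OW-C = (-220, 120, -0.03).
Solve a·Δx + b·Δy = Δh: det = (-190)·120 − (-220)·220 = 25600.
∂h/∂x = [(+0.04)·120 − (-0.03)·220] / 25600 = +0.0004453
∂h/∂y = [(-190)·(-0.03) − (-220)·(+0.04)] / 25600 = +0.0005664
|∇h| = √(0.0004453² + 0.0005664²) = 0.0007205
Seepage velocity v = K·i/n = 1.0 × 0.0007205 / 0.29 = 0.002484 m/day = 0.9073 m/yr.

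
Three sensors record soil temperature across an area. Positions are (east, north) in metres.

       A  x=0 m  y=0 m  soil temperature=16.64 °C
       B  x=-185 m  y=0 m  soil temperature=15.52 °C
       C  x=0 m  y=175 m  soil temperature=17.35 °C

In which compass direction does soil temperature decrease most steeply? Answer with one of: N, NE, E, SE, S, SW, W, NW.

∂T/∂x = (15.52 − 16.64) / (-185 − 0) = +0.006054
∂T/∂y = (17.35 − 16.64) / (175 − 0) = +0.004057
Steepest decrease is along −∇f = (-0.006054 E, -0.004057 N) → southwest.

SW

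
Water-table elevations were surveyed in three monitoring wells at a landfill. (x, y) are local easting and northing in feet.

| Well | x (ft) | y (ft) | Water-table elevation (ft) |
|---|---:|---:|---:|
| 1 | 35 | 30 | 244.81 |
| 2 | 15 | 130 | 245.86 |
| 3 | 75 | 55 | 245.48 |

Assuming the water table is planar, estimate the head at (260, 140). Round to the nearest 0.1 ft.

With h = a·x + b·y + c and 1 as origin, the differences give:
  (-20)·a + 100·b = +1.05
  40·a + 25·b = +0.67
Eliminate b (×25 and ×100, subtract): -4500·a = -40.750 → a = ∂h/∂x = +0.009056
Back-substitute: b = ∂h/∂y = +0.01231.
h(260, 140) = 244.81 + (+0.009056)·(225) + (+0.01231)·(110) = 244.81 +2.037 +1.354 = 248.202 ft.

248.2 ft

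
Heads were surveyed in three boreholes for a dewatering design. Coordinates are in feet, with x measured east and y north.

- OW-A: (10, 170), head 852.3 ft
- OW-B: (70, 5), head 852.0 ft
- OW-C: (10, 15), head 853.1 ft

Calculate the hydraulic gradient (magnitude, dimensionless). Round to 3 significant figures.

Taking OW-A as reference: OW-B−OW-A = (60, -165, -0.3); OW-C−OW-A = (0, -155, +0.8).
Solve a·Δx + b·Δy = Δh: det = 60·(-155) − 0·(-165) = -9300.
∂h/∂x = [(-0.3)·(-155) − (+0.8)·(-165)] / -9300 = -0.01919
∂h/∂y = [60·(+0.8) − 0·(-0.3)] / -9300 = -0.005161
|∇h| = √(-0.01919² + -0.005161²) = 0.01987

0.0199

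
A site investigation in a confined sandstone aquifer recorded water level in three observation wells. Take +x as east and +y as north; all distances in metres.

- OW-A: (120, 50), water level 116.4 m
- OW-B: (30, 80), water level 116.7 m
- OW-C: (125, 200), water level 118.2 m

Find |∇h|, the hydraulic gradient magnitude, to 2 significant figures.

0.012

Taking OW-A as reference: OW-B−OW-A = (-90, 30, +0.3); OW-C−OW-A = (5, 150, +1.8).
Determinant of the coordinate differences = (-90)·150 − 5·30 = -13650.
∂h/∂x = [(+0.3)·150 − (+1.8)·30] / -13650 = +0.0006593
∂h/∂y = [(-90)·(+1.8) − 5·(+0.3)] / -13650 = +0.01198
|∇h| = √(0.0006593² + 0.01198²) = 0.012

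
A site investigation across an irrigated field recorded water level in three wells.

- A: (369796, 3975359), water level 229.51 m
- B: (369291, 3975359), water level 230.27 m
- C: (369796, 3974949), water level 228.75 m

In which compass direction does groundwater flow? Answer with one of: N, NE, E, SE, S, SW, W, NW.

∂h/∂x = (230.27 − 229.51) / (369291 − 369796) = -0.001505
∂h/∂y = (228.75 − 229.51) / (3974949 − 3975359) = +0.001854
Flow = −∇h = (+0.001505 east, -0.001854 north), which points southeast.

SE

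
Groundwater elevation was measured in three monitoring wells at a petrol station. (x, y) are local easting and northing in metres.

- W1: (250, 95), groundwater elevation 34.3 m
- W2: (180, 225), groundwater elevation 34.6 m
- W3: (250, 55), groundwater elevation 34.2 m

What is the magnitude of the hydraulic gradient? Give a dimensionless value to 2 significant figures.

0.0025

With h = a·x + b·y + c and W1 as origin, the differences give:
  (-70)·a + 130·b = +0.3
  0·a + (-40)·b = -0.1
Eliminate b (×(-40) and ×130, subtract): 2800·a = 1.00 → a = ∂h/∂x = +0.0003571
Back-substitute: b = ∂h/∂y = +0.002500.
|∇h| = √(0.0003571² + 0.002500²) = 0.002525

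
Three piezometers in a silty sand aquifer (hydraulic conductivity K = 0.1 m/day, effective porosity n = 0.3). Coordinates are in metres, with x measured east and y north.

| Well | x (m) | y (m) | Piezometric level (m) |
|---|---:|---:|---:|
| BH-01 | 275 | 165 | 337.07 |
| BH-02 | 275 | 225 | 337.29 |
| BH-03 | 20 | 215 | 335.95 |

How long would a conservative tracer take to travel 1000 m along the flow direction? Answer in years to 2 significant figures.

Three-point gradient (reference BH-01): Δ to BH-02 = (0, 60, +0.22), Δ to BH-03 = (-255, 50, -1.12).
∂h/∂x = +0.005111, ∂h/∂y = +0.003667 (det = 15300).
|∇h| = √(0.005111² + 0.003667²) = 0.00629
Seepage velocity v = K·i/n = 0.1 × 0.00629 / 0.3 = 0.002097 m/day.
t = 1000 / 0.002097 = 4.769e+05 days = 1.31e+03 years.

1300 years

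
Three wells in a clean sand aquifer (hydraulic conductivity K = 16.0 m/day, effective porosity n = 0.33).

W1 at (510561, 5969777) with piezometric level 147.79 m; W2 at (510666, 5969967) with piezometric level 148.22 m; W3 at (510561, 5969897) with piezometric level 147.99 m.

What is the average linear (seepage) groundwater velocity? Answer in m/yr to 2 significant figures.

35 m/yr

Taking W1 as reference: W2−W1 = (105, 190, +0.43); W3−W1 = (0, 120, +0.20).
Determinant of the coordinate differences = 105·120 − 0·190 = 12600.
∂h/∂x = [(+0.43)·120 − (+0.20)·190] / 12600 = +0.001079
∂h/∂y = [105·(+0.20) − 0·(+0.43)] / 12600 = +0.001667
|∇h| = √(0.001079² + 0.001667²) = 0.001986
Seepage velocity v = K·i/n = 16.0 × 0.001986 / 0.33 = 0.09629 m/day = 35.17 m/yr.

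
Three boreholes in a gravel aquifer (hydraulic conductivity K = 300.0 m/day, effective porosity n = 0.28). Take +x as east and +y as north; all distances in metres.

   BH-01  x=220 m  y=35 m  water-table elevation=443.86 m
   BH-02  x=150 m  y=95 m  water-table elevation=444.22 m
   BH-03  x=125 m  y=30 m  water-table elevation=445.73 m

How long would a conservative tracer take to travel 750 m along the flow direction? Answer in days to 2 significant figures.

28 days

Three-point gradient (reference BH-01): Δ to BH-02 = (-70, 60, +0.36), Δ to BH-03 = (-95, -5, +1.87).
∂h/∂x = -0.01884, ∂h/∂y = -0.01598 (det = 6050).
|∇h| = √(-0.01884² + -0.01598²) = 0.0247
Seepage velocity v = K·i/n = 300.0 × 0.0247 / 0.28 = 26.46 m/day.
t = 750 / 26.46 = 28.34 days.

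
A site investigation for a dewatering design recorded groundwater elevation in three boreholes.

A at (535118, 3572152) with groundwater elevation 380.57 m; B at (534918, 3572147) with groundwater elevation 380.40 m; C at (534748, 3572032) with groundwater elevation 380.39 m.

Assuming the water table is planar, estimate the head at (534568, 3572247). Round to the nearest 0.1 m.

380.0 m

Differences from A: to B (Δx, Δy, Δh) = (-200, -5, -0.17); to C = (-370, -120, -0.18).
Solve a·Δx + b·Δy = Δh: det = (-200)·(-120) − (-370)·(-5) = 22150.
∂h/∂x = [(-0.17)·(-120) − (-0.18)·(-5)] / 22150 = +0.0008804
∂h/∂y = [(-200)·(-0.18) − (-370)·(-0.17)] / 22150 = -0.001214
h(534568, 3572247) = 380.57 + (+0.0008804)·(-550) + (-0.001214)·(95) = 380.57 -0.484 -0.115 = 379.970 m.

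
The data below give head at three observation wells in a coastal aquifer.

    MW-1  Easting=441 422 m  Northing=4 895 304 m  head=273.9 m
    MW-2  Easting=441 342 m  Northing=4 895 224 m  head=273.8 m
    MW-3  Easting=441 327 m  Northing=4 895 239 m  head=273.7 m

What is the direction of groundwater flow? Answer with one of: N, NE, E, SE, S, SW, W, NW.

NW

With h = a·x + b·y + c and MW-1 as origin, the differences give:
  (-80)·a + (-80)·b = -0.1
  (-95)·a + (-65)·b = -0.2
Eliminate b (×(-65) and ×(-80), subtract): -2400·a = -9.50 → a = ∂h/∂x = +0.003958
Back-substitute: b = ∂h/∂y = -0.002708.
Flow = −∇h = (-0.003958 east, +0.002708 north), which points northwest.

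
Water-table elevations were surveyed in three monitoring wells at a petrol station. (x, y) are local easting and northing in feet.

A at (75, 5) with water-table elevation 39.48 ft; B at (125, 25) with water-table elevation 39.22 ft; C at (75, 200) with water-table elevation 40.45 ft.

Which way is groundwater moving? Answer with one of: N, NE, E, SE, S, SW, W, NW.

Taking A as reference: B−A = (50, 20, -0.26); C−A = (0, 195, +0.97).
Determinant of the coordinate differences = 50·195 − 0·20 = 9750.
∂h/∂x = [(-0.26)·195 − (+0.97)·20] / 9750 = -0.007190
∂h/∂y = [50·(+0.97) − 0·(-0.26)] / 9750 = +0.004974
Flow = −∇h = (+0.007190 east, -0.004974 north), which points southeast.

SE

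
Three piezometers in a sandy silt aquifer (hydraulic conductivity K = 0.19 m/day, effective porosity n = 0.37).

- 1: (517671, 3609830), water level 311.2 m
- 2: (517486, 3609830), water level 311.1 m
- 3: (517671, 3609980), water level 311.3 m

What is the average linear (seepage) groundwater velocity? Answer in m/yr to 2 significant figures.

∂h/∂x = (311.1 − 311.2) / (517486 − 517671) = +0.0005405
∂h/∂y = (311.3 − 311.2) / (3609980 − 3609830) = +0.0006667
|∇h| = √(0.0005405² + 0.0006667²) = 0.0008583
Seepage velocity v = K·i/n = 0.19 × 0.0008583 / 0.37 = 0.0004407 m/day = 0.161 m/yr.

0.16 m/yr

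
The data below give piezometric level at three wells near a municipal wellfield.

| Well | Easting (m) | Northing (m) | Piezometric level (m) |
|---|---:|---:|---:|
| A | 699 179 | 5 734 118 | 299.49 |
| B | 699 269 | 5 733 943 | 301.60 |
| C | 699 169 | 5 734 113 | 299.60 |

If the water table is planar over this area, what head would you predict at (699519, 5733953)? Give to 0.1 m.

300.5 m

Taking A as reference: B−A = (90, -175, +2.11); C−A = (-10, -5, +0.11).
Solve a·Δx + b·Δy = Δh: det = 90·(-5) − (-10)·(-175) = -2200.
∂h/∂x = [(+2.11)·(-5) − (+0.11)·(-175)] / -2200 = -0.003955
∂h/∂y = [90·(+0.11) − (-10)·(+2.11)] / -2200 = -0.01409
h(699519, 5733953) = 299.49 + (-0.003955)·(340) + (-0.01409)·(-165) = 299.49 -1.345 +2.325 = 300.470 m.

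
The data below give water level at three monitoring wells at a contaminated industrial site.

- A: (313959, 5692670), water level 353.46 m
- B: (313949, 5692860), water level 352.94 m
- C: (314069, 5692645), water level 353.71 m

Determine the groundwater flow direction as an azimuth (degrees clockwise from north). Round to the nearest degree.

328°

Taking A as reference: B−A = (-10, 190, -0.52); C−A = (110, -25, +0.25).
Determinant of the coordinate differences = (-10)·(-25) − 110·190 = -20650.
∂h/∂x = [(-0.52)·(-25) − (+0.25)·190] / -20650 = +0.001671
∂h/∂y = [(-10)·(+0.25) − 110·(-0.52)] / -20650 = -0.002649
Flow direction (−∇h) has components (-0.001671 E, +0.002649 N).
Azimuth = atan2(E, N) = atan2(-0.001671, +0.002649) = 327.8° ≈ 328°.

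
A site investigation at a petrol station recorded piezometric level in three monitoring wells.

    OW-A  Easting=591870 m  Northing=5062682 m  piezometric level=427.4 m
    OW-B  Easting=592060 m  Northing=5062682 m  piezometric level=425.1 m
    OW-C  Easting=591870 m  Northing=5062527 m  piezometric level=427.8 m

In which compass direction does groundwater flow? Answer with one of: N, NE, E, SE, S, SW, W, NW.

E

∂h/∂x = (425.1 − 427.4) / (592060 − 591870) = -0.01211
∂h/∂y = (427.8 − 427.4) / (5062527 − 5062682) = -0.002581
Flow = −∇h = (+0.01211 east, +0.002581 north), which points east.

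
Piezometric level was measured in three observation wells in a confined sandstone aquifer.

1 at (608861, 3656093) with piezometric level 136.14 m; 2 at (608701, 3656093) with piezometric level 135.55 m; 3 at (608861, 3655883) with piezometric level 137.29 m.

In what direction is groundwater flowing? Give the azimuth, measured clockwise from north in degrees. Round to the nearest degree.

326°

∂h/∂x = (135.55 − 136.14) / (608701 − 608861) = +0.003687
∂h/∂y = (137.29 − 136.14) / (3655883 − 3656093) = -0.005476
Flow direction (−∇h) has components (-0.003687 E, +0.005476 N).
Azimuth = atan2(E, N) = atan2(-0.003687, +0.005476) = 326.0° ≈ 326°.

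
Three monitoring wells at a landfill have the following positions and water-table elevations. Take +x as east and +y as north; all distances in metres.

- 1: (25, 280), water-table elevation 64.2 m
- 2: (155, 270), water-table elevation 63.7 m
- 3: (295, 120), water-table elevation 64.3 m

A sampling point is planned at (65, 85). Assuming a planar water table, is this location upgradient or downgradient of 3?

upgradient

With h = a·x + b·y + c and 1 as origin, the differences give:
  130·a + (-10)·b = -0.5
  270·a + (-160)·b = +0.1
Eliminate b (×(-160) and ×(-10), subtract): -18100·a = 81.00 → a = ∂h/∂x = -0.004475
Back-substitute: b = ∂h/∂y = -0.008177.
Head at (65, 85) = 64.2 + (-0.004475)·(40) + (-0.008177)·(-195) = 65.62 m.
That is higher than the 64.3 m at 3, so the point is upgradient.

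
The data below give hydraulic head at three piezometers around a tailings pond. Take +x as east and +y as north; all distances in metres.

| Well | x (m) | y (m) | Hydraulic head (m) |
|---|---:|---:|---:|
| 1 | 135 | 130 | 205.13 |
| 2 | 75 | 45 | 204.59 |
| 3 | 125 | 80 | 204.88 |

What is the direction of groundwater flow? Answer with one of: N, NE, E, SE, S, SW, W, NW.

With h = a·x + b·y + c and 1 as origin, the differences give:
  (-60)·a + (-85)·b = -0.54
  (-10)·a + (-50)·b = -0.25
Eliminate b (×(-50) and ×(-85), subtract): 2150·a = 5.750 → a = ∂h/∂x = +0.002674
Back-substitute: b = ∂h/∂y = +0.004465.
Flow = −∇h = (-0.002674 east, -0.004465 north), which points southwest.

SW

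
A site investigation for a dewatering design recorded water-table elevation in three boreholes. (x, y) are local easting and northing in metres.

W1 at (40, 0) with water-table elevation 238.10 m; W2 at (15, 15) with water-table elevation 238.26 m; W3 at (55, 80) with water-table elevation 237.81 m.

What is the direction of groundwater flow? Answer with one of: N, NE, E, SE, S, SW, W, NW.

E

With h = a·x + b·y + c and W1 as origin, the differences give:
  (-25)·a + 15·b = +0.16
  15·a + 80·b = -0.29
Eliminate b (×80 and ×15, subtract): -2225·a = 17.150 → a = ∂h/∂x = -0.007708
Back-substitute: b = ∂h/∂y = -0.002180.
Flow = −∇h = (+0.007708 east, +0.002180 north), which points east.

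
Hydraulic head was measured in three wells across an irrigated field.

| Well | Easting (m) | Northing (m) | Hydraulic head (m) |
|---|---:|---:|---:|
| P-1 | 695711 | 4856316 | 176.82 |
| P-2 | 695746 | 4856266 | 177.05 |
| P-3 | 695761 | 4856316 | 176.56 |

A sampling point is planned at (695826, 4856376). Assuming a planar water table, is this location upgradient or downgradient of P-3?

downgradient

Differences from P-1: to P-2 (Δx, Δy, Δh) = (35, -50, +0.23); to P-3 = (50, 0, -0.26).
Solve a·Δx + b·Δy = Δh: det = 35·0 − 50·(-50) = 2500.
∂h/∂x = [(+0.23)·0 − (-0.26)·(-50)] / 2500 = -0.005200
∂h/∂y = [35·(-0.26) − 50·(+0.23)] / 2500 = -0.008240
Head at (695826, 4856376) = 176.82 + (-0.005200)·(115) + (-0.008240)·(60) = 175.73 m.
That is lower than the 176.56 m at P-3, so the point is downgradient.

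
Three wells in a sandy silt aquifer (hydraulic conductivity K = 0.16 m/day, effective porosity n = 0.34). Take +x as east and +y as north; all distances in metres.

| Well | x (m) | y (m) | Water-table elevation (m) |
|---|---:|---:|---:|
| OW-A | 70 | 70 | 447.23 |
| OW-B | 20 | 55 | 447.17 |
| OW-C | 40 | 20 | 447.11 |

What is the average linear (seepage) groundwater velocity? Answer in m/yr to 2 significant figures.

0.37 m/yr

Taking OW-A as reference: OW-B−OW-A = (-50, -15, -0.06); OW-C−OW-A = (-30, -50, -0.12).
Determinant of the coordinate differences = (-50)·(-50) − (-30)·(-15) = 2050.
∂h/∂x = [(-0.06)·(-50) − (-0.12)·(-15)] / 2050 = +0.0005854
∂h/∂y = [(-50)·(-0.12) − (-30)·(-0.06)] / 2050 = +0.002049
|∇h| = √(0.0005854² + 0.002049²) = 0.002131
Seepage velocity v = K·i/n = 0.16 × 0.002131 / 0.34 = 0.001003 m/day = 0.3663 m/yr.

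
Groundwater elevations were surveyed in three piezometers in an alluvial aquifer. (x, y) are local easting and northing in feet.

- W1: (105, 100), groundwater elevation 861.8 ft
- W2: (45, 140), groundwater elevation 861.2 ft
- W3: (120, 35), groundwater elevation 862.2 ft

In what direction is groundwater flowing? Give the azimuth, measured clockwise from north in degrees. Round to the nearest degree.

303°

Differences from W1: to W2 (Δx, Δy, Δh) = (-60, 40, -0.6); to W3 = (15, -65, +0.4).
Solve a·Δx + b·Δy = Δh: det = (-60)·(-65) − 15·40 = 3300.
∂h/∂x = [(-0.6)·(-65) − (+0.4)·40] / 3300 = +0.006970
∂h/∂y = [(-60)·(+0.4) − 15·(-0.6)] / 3300 = -0.004545
Flow direction (−∇h) has components (-0.006970 E, +0.004545 N).
Azimuth = atan2(E, N) = atan2(-0.006970, +0.004545) = 303.1° ≈ 303°.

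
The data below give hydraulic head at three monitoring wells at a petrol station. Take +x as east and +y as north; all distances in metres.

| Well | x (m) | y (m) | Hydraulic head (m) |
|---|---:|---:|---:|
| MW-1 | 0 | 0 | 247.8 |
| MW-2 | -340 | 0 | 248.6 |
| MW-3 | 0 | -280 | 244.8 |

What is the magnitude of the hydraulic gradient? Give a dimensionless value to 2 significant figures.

0.011

∂h/∂x = (248.6 − 247.8) / (-340 − 0) = -0.002353
∂h/∂y = (244.8 − 247.8) / (-280 − 0) = +0.01071
|∇h| = √(-0.002353² + 0.01071²) = 0.01097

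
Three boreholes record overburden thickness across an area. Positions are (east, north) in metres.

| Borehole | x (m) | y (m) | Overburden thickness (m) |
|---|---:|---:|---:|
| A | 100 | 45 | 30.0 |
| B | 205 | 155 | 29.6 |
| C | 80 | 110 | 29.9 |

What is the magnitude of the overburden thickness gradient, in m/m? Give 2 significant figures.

0.0026 m/m

Differences from A: to B (Δx, Δy, Δh) = (105, 110, -0.4); to C = (-20, 65, -0.1).
Solve a·Δx + b·Δy = Δd: det = 105·65 − (-20)·110 = 9025.
∂d/∂x = [(-0.4)·65 − (-0.1)·110] / 9025 = -0.001662
∂d/∂y = [105·(-0.1) − (-20)·(-0.4)] / 9025 = -0.002050
|∇f| = √(-0.001662² + -0.002050²) = 0.002639 m/m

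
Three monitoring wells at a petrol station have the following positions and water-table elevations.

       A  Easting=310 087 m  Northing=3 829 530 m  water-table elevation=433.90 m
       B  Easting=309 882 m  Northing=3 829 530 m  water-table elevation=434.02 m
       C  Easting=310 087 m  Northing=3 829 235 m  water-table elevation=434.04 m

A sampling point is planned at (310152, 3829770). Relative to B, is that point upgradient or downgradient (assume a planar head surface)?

∂h/∂x = (434.02 − 433.90) / (309882 − 310087) = -0.0005854
∂h/∂y = (434.04 − 433.90) / (3829235 − 3829530) = -0.0004746
Head at (310152, 3829770) = 433.90 + (-0.0005854)·(65) + (-0.0004746)·(240) = 433.75 m.
That is lower than the 434.02 m at B, so the point is downgradient.

downgradient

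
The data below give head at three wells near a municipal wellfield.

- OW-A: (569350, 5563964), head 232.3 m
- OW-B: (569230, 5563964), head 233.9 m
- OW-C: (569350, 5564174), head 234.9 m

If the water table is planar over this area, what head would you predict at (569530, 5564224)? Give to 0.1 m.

∂h/∂x = (233.9 − 232.3) / (569230 − 569350) = -0.01333
∂h/∂y = (234.9 − 232.3) / (5564174 − 5563964) = +0.01238
h(569530, 5564224) = 232.3 + (-0.01333)·(180) + (+0.01238)·(260) = 232.3 -2.400 +3.219 = 233.119 m.

233.1 m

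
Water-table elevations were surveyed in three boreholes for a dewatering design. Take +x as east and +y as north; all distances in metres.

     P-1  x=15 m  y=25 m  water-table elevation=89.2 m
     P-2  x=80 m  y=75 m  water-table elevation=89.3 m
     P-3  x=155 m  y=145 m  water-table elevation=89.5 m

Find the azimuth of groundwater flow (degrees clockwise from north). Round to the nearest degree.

151°

Taking P-1 as reference: P-2−P-1 = (65, 50, +0.1); P-3−P-1 = (140, 120, +0.3).
Determinant of the coordinate differences = 65·120 − 140·50 = 800.
∂h/∂x = [(+0.1)·120 − (+0.3)·50] / 800 = -0.003750
∂h/∂y = [65·(+0.3) − 140·(+0.1)] / 800 = +0.006875
Flow direction (−∇h) has components (+0.003750 E, -0.006875 N).
Azimuth = atan2(E, N) = atan2(+0.003750, -0.006875) = 151.4° ≈ 151°.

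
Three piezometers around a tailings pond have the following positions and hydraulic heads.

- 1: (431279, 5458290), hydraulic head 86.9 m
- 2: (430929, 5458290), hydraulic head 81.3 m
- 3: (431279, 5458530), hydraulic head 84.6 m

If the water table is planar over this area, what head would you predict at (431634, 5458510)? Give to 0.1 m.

90.5 m

∂h/∂x = (81.3 − 86.9) / (430929 − 431279) = +0.01600
∂h/∂y = (84.6 − 86.9) / (5458530 − 5458290) = -0.009583
h(431634, 5458510) = 86.9 + (+0.01600)·(355) + (-0.009583)·(220) = 86.9 +5.680 -2.108 = 90.472 m.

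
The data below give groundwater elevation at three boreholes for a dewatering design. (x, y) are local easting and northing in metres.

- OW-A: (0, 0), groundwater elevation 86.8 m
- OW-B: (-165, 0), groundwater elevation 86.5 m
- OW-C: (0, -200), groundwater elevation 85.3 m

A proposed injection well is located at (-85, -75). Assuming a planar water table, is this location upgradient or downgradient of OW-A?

∂h/∂x = (86.5 − 86.8) / (-165 − 0) = +0.001818
∂h/∂y = (85.3 − 86.8) / (-200 − 0) = +0.007500
Head at (-85, -75) = 86.8 + (+0.001818)·(-85) + (+0.007500)·(-75) = 86.08 m.
That is lower than the 86.8 m at OW-A, so the point is downgradient.

downgradient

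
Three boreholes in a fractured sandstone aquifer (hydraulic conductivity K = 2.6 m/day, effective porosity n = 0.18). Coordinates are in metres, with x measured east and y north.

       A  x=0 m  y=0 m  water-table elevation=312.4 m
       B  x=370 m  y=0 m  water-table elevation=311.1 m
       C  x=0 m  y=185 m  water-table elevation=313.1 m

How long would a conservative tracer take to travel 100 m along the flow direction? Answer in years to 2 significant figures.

3.7 years

∂h/∂x = (311.1 − 312.4) / (370 − 0) = -0.003514
∂h/∂y = (313.1 − 312.4) / (185 − 0) = +0.003784
|∇h| = √(-0.003514² + 0.003784²) = 0.005164
Seepage velocity v = K·i/n = 2.6 × 0.005164 / 0.18 = 0.07459 m/day.
t = 100 / 0.07459 = 1341 days = 3.67 years.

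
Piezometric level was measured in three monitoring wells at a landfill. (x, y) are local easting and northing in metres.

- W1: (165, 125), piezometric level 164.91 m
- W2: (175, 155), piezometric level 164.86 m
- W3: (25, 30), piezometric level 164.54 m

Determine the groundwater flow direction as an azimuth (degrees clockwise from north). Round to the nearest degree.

With h = a·x + b·y + c and W1 as origin, the differences give:
  10·a + 30·b = -0.05
  (-140)·a + (-95)·b = -0.37
Eliminate b (×(-95) and ×30, subtract): 3250·a = 15.850 → a = ∂h/∂x = +0.004877
Back-substitute: b = ∂h/∂y = -0.003292.
Flow direction (−∇h) has components (-0.004877 E, +0.003292 N).
Azimuth = atan2(E, N) = atan2(-0.004877, +0.003292) = 304.0° ≈ 304°.

304°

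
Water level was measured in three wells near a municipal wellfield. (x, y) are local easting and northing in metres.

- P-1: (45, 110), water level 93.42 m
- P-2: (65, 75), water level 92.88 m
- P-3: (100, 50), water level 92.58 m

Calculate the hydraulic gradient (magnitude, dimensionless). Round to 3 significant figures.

0.0183

Differences from P-1: to P-2 (Δx, Δy, Δh) = (20, -35, -0.54); to P-3 = (55, -60, -0.84).
Determinant of the coordinate differences = 20·(-60) − 55·(-35) = 725.
∂h/∂x = [(-0.54)·(-60) − (-0.84)·(-35)] / 725 = +0.004138
∂h/∂y = [20·(-0.84) − 55·(-0.54)] / 725 = +0.01779
|∇h| = √(0.004138² + 0.01779²) = 0.01826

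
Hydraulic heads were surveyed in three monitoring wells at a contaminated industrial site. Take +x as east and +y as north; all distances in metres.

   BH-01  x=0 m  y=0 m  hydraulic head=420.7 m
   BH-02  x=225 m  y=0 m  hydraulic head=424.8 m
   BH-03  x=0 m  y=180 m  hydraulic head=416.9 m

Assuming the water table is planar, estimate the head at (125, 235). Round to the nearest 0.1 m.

418.0 m

∂h/∂x = (424.8 − 420.7) / (225 − 0) = +0.01822
∂h/∂y = (416.9 − 420.7) / (180 − 0) = -0.02111
h(125, 235) = 420.7 + (+0.01822)·(125) + (-0.02111)·(235) = 420.7 +2.278 -4.961 = 418.017 m.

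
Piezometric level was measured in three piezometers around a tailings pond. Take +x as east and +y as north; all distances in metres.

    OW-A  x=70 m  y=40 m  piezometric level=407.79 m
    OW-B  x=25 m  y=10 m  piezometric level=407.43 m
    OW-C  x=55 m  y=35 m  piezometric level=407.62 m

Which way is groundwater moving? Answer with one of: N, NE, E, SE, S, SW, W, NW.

With h = a·x + b·y + c and OW-A as origin, the differences give:
  (-45)·a + (-30)·b = -0.36
  (-15)·a + (-5)·b = -0.17
Eliminate b (×(-5) and ×(-30), subtract): -225·a = -3.300 → a = ∂h/∂x = +0.01467
Back-substitute: b = ∂h/∂y = -0.01000.
Flow = −∇h = (-0.01467 east, +0.01000 north), which points northwest.

NW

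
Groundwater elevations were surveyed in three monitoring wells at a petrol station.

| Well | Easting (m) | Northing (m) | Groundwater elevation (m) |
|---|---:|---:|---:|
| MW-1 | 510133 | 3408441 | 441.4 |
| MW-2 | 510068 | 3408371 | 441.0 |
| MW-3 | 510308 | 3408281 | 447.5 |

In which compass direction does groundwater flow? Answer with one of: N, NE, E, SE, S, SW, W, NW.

NW

Differences from MW-1: to MW-2 (Δx, Δy, Δh) = (-65, -70, -0.4); to MW-3 = (175, -160, +6.1).
Solve a·Δx + b·Δy = Δh: det = (-65)·(-160) − 175·(-70) = 22650.
∂h/∂x = [(-0.4)·(-160) − (+6.1)·(-70)] / 22650 = +0.02168
∂h/∂y = [(-65)·(+6.1) − 175·(-0.4)] / 22650 = -0.01442
Flow = −∇h = (-0.02168 east, +0.01442 north), which points northwest.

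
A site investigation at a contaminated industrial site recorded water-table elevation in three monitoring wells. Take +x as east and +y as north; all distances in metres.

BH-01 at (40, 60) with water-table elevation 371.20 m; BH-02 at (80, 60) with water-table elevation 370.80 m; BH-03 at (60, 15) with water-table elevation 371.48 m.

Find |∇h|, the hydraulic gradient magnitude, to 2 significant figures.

0.015

Differences from BH-01: to BH-02 (Δx, Δy, Δh) = (40, 0, -0.40); to BH-03 = (20, -45, +0.28).
Solve a·Δx + b·Δy = Δh: det = 40·(-45) − 20·0 = -1800.
∂h/∂x = [(-0.40)·(-45) − (+0.28)·0] / -1800 = -0.010000
∂h/∂y = [40·(+0.28) − 20·(-0.40)] / -1800 = -0.01067
|∇h| = √(-0.010000² + -0.01067²) = 0.01462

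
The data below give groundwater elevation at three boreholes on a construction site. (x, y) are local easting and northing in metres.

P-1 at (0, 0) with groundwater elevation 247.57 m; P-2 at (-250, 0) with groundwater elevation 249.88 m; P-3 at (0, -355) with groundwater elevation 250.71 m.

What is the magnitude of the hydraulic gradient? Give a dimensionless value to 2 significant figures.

0.013

∂h/∂x = (249.88 − 247.57) / (-250 − 0) = -0.009240
∂h/∂y = (250.71 − 247.57) / (-355 − 0) = -0.008845
|∇h| = √(-0.009240² + -0.008845²) = 0.01279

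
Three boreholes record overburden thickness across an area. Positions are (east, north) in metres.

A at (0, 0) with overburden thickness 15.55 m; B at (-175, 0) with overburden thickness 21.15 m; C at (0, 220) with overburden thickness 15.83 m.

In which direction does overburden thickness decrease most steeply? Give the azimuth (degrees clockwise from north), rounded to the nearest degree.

092°

∂d/∂x = (21.15 − 15.55) / (-175 − 0) = -0.03200
∂d/∂y = (15.83 − 15.55) / (220 − 0) = +0.001273
Steepest decrease is along −∇f: components (+0.03200 E, -0.001273 N).
Azimuth = atan2(+0.03200, -0.001273) = 92.3° ≈ 092°.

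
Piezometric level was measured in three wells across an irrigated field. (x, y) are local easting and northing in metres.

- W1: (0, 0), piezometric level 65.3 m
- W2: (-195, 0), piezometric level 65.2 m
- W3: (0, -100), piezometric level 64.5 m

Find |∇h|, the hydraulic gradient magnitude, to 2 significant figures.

∂h/∂x = (65.2 − 65.3) / (-195 − 0) = +0.0005128
∂h/∂y = (64.5 − 65.3) / (-100 − 0) = +0.008000
|∇h| = √(0.0005128² + 0.008000²) = 0.008016

0.0080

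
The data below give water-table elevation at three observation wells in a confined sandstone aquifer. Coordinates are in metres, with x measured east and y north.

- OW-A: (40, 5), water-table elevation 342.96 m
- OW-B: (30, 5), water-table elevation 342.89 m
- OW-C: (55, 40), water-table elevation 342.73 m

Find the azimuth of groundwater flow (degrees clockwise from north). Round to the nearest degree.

Differences from OW-A: to OW-B (Δx, Δy, Δh) = (-10, 0, -0.07); to OW-C = (15, 35, -0.23).
Determinant of the coordinate differences = (-10)·35 − 15·0 = -350.
∂h/∂x = [(-0.07)·35 − (-0.23)·0] / -350 = +0.007000
∂h/∂y = [(-10)·(-0.23) − 15·(-0.07)] / -350 = -0.009571
Flow direction (−∇h) has components (-0.007000 E, +0.009571 N).
Azimuth = atan2(E, N) = atan2(-0.007000, +0.009571) = 323.8° ≈ 324°.

324°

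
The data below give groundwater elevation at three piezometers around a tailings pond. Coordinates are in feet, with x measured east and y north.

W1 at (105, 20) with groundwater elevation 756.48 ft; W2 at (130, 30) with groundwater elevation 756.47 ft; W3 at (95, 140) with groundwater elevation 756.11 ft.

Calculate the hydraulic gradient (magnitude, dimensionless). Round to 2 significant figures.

0.0031

Taking W1 as reference: W2−W1 = (25, 10, -0.01); W3−W1 = (-10, 120, -0.37).
Determinant of the coordinate differences = 25·120 − (-10)·10 = 3100.
∂h/∂x = [(-0.01)·120 − (-0.37)·10] / 3100 = +0.0008065
∂h/∂y = [25·(-0.37) − (-10)·(-0.01)] / 3100 = -0.003016
|∇h| = √(0.0008065² + -0.003016²) = 0.003122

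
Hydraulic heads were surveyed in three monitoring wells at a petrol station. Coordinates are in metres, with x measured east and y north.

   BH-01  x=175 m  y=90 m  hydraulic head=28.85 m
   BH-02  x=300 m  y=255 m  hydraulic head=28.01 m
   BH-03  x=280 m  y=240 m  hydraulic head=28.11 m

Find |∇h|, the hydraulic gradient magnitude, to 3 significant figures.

Differences from BH-01: to BH-02 (Δx, Δy, Δh) = (125, 165, -0.84); to BH-03 = (105, 150, -0.74).
Determinant of the coordinate differences = 125·150 − 105·165 = 1425.
∂h/∂x = [(-0.84)·150 − (-0.74)·165] / 1425 = -0.002737
∂h/∂y = [125·(-0.74) − 105·(-0.84)] / 1425 = -0.003018
|∇h| = √(-0.002737² + -0.003018²) = 0.004074

0.00407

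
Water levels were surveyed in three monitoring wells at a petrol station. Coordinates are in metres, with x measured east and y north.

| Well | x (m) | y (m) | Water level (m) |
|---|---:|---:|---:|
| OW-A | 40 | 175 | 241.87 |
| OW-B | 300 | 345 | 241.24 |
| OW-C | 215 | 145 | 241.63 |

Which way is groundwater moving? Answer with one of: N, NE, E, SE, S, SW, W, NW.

NE

Differences from OW-A: to OW-B (Δx, Δy, Δh) = (260, 170, -0.63); to OW-C = (175, -30, -0.24).
Determinant of the coordinate differences = 260·(-30) − 175·170 = -37550.
∂h/∂x = [(-0.63)·(-30) − (-0.24)·170] / -37550 = -0.001590
∂h/∂y = [260·(-0.24) − 175·(-0.63)] / -37550 = -0.001274
Flow = −∇h = (+0.001590 east, +0.001274 north), which points northeast.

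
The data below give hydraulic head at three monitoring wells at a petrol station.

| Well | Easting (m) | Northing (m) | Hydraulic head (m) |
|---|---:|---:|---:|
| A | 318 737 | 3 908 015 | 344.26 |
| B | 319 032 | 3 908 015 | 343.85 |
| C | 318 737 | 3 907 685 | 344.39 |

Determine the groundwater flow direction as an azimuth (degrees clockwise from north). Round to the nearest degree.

∂h/∂x = (343.85 − 344.26) / (319032 − 318737) = -0.001390
∂h/∂y = (344.39 − 344.26) / (3907685 − 3908015) = -0.0003939
Flow direction (−∇h) has components (+0.001390 E, +0.0003939 N).
Azimuth = atan2(E, N) = atan2(+0.001390, +0.0003939) = 74.2° ≈ 074°.

074°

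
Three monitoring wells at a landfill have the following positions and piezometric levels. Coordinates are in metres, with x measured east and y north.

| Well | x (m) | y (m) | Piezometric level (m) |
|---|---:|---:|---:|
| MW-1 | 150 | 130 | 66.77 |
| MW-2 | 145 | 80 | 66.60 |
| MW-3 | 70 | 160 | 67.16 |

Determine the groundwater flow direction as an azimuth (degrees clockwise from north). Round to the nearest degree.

Differences from MW-1: to MW-2 (Δx, Δy, Δh) = (-5, -50, -0.17); to MW-3 = (-80, 30, +0.39).
Determinant of the coordinate differences = (-5)·30 − (-80)·(-50) = -4150.
∂h/∂x = [(-0.17)·30 − (+0.39)·(-50)] / -4150 = -0.003470
∂h/∂y = [(-5)·(+0.39) − (-80)·(-0.17)] / -4150 = +0.003747
Flow direction (−∇h) has components (+0.003470 E, -0.003747 N).
Azimuth = atan2(E, N) = atan2(+0.003470, -0.003747) = 137.2° ≈ 137°.

137°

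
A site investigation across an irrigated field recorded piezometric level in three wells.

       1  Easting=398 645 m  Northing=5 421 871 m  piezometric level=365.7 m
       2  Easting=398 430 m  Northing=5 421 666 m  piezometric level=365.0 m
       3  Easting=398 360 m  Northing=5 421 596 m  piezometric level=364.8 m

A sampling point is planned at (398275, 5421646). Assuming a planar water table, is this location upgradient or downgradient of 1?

downgradient

Differences from 1: to 2 (Δx, Δy, Δh) = (-215, -205, -0.7); to 3 = (-285, -275, -0.9).
Determinant of the coordinate differences = (-215)·(-275) − (-285)·(-205) = 700.
∂h/∂x = [(-0.7)·(-275) − (-0.9)·(-205)] / 700 = +0.01143
∂h/∂y = [(-215)·(-0.9) − (-285)·(-0.7)] / 700 = -0.008571
Head at (398275, 5421646) = 365.7 + (+0.01143)·(-370) + (-0.008571)·(-225) = 363.40 m.
That is lower than the 365.7 m at 1, so the point is downgradient.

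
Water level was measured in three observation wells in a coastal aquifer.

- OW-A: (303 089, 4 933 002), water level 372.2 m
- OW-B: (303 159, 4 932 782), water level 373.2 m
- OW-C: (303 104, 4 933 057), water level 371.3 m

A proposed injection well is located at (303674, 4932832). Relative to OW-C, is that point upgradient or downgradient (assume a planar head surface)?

With h = a·x + b·y + c and OW-A as origin, the differences give:
  70·a + (-220)·b = +1.0
  15·a + 55·b = -0.9
Eliminate b (×55 and ×(-220), subtract): 7150·a = -143.00 → a = ∂h/∂x = -0.02000
Back-substitute: b = ∂h/∂y = -0.01091.
Head at (303674, 4932832) = 372.2 + (-0.02000)·(585) + (-0.01091)·(-170) = 362.35 m.
That is lower than the 371.3 m at OW-C, so the point is downgradient.

downgradient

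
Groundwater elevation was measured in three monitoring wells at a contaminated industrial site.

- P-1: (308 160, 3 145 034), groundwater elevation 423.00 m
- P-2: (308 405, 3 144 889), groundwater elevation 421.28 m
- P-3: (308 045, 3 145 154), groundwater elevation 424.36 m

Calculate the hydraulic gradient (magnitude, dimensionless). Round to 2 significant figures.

With h = a·x + b·y + c and P-1 as origin, the differences give:
  245·a + (-145)·b = -1.72
  (-115)·a + 120·b = +1.36
Eliminate b (×120 and ×(-145), subtract): 12725·a = -9.200 → a = ∂h/∂x = -0.0007230
Back-substitute: b = ∂h/∂y = +0.01064.
|∇h| = √(-0.0007230² + 0.01064²) = 0.01066

0.011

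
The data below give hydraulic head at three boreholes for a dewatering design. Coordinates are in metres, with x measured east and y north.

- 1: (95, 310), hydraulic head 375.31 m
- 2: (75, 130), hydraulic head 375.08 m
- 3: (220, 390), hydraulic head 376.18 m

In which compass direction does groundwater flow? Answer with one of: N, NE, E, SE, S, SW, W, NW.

W

With h = a·x + b·y + c and 1 as origin, the differences give:
  (-20)·a + (-180)·b = -0.23
  125·a + 80·b = +0.87
Eliminate b (×80 and ×(-180), subtract): 20900·a = 138.200 → a = ∂h/∂x = +0.006612
Back-substitute: b = ∂h/∂y = +0.0005431.
Flow = −∇h = (-0.006612 east, -0.0005431 north), which points west.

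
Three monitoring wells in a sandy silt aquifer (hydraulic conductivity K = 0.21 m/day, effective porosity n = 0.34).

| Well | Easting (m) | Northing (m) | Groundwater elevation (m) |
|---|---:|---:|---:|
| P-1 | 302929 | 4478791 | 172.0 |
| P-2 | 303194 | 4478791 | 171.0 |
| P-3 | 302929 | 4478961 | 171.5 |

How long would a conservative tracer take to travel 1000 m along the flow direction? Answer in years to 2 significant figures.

∂h/∂x = (171.0 − 172.0) / (303194 − 302929) = -0.003774
∂h/∂y = (171.5 − 172.0) / (4478961 − 4478791) = -0.002941
|∇h| = √(-0.003774² + -0.002941²) = 0.004785
Seepage velocity v = K·i/n = 0.21 × 0.004785 / 0.34 = 0.002955 m/day.
t = 1000 / 0.002955 = 3.384e+05 days = 926 years.

930 years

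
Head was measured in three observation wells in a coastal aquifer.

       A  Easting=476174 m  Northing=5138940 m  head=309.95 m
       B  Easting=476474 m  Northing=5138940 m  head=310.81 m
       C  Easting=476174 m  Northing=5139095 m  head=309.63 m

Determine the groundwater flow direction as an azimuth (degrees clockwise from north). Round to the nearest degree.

306°

∂h/∂x = (310.81 − 309.95) / (476474 − 476174) = +0.002867
∂h/∂y = (309.63 − 309.95) / (5139095 − 5138940) = -0.002065
Flow direction (−∇h) has components (-0.002867 E, +0.002065 N).
Azimuth = atan2(E, N) = atan2(-0.002867, +0.002065) = 305.8° ≈ 306°.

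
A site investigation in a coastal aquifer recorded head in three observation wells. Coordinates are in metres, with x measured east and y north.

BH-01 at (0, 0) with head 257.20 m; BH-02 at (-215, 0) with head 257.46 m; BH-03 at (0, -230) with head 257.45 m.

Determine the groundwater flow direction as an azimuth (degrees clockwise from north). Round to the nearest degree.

∂h/∂x = (257.46 − 257.20) / (-215 − 0) = -0.001209
∂h/∂y = (257.45 − 257.20) / (-230 − 0) = -0.001087
Flow direction (−∇h) has components (+0.001209 E, +0.001087 N).
Azimuth = atan2(E, N) = atan2(+0.001209, +0.001087) = 48.0° ≈ 048°.

048°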